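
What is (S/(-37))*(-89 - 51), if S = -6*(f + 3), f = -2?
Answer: -840/37 ≈ -22.703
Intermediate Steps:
S = -6 (S = -6*(-2 + 3) = -6*1 = -6)
(S/(-37))*(-89 - 51) = (-6/(-37))*(-89 - 51) = -6*(-1/37)*(-140) = (6/37)*(-140) = -840/37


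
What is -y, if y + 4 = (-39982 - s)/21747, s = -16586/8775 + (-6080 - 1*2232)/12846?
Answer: 2385372639824/408566869425 ≈ 5.8384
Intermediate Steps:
s = -47666926/18787275 (s = -16586*1/8775 + (-6080 - 2232)*(1/12846) = -16586/8775 - 8312*1/12846 = -16586/8775 - 4156/6423 = -47666926/18787275 ≈ -2.5372)
y = -2385372639824/408566869425 (y = -4 + (-39982 - 1*(-47666926/18787275))/21747 = -4 + (-39982 + 47666926/18787275)*(1/21747) = -4 - 751105162124/18787275*1/21747 = -4 - 751105162124/408566869425 = -2385372639824/408566869425 ≈ -5.8384)
-y = -1*(-2385372639824/408566869425) = 2385372639824/408566869425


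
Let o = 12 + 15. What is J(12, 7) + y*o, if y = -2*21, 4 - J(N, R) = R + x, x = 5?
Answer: -1142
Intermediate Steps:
J(N, R) = -1 - R (J(N, R) = 4 - (R + 5) = 4 - (5 + R) = 4 + (-5 - R) = -1 - R)
o = 27
y = -42
J(12, 7) + y*o = (-1 - 1*7) - 42*27 = (-1 - 7) - 1134 = -8 - 1134 = -1142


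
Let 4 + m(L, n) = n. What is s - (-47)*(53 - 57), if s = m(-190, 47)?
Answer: -145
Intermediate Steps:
m(L, n) = -4 + n
s = 43 (s = -4 + 47 = 43)
s - (-47)*(53 - 57) = 43 - (-47)*(53 - 57) = 43 - (-47)*(-4) = 43 - 1*188 = 43 - 188 = -145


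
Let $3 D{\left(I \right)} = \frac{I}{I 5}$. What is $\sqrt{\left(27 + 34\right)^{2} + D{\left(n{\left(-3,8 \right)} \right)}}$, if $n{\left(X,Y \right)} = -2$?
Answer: $\frac{2 \sqrt{209310}}{15} \approx 61.001$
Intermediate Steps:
$D{\left(I \right)} = \frac{1}{15}$ ($D{\left(I \right)} = \frac{I \frac{1}{I 5}}{3} = \frac{I \frac{1}{5 I}}{3} = \frac{1}{3} \cdot \frac{1}{5} = \frac{1}{15}$)
$\sqrt{\left(27 + 34\right)^{2} + D{\left(n{\left(-3,8 \right)} \right)}} = \sqrt{\left(27 + 34\right)^{2} + \frac{1}{15}} = \sqrt{61^{2} + \frac{1}{15}} = \sqrt{3721 + \frac{1}{15}} = \sqrt{\frac{55816}{15}} = \frac{2 \sqrt{209310}}{15}$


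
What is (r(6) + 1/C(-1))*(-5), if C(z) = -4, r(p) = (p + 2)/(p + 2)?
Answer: -15/4 ≈ -3.7500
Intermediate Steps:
r(p) = 1 (r(p) = (2 + p)/(2 + p) = 1)
(r(6) + 1/C(-1))*(-5) = (1 + 1/(-4))*(-5) = (1 - 1/4)*(-5) = (3/4)*(-5) = -15/4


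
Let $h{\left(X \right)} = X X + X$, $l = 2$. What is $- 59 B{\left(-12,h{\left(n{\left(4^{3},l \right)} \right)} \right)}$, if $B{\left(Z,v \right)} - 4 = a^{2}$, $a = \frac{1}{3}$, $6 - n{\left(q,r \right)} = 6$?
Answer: $- \frac{2183}{9} \approx -242.56$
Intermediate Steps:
$n{\left(q,r \right)} = 0$ ($n{\left(q,r \right)} = 6 - 6 = 0$)
$h{\left(X \right)} = X + X^{2}$ ($h{\left(X \right)} = X^{2} + X = X + X^{2}$)
$a = \frac{1}{3} \approx 0.33333$
$B{\left(Z,v \right)} = \frac{37}{9}$ ($B{\left(Z,v \right)} = 4 + \left(\frac{1}{3}\right)^{2} = 4 + \frac{1}{9} = \frac{37}{9}$)
$- 59 B{\left(-12,h{\left(n{\left(4^{3},l \right)} \right)} \right)} = \left(-59\right) \frac{37}{9} = - \frac{2183}{9}$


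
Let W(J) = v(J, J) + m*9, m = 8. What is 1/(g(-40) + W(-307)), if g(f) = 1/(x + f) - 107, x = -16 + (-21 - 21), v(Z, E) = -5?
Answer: -98/3921 ≈ -0.024994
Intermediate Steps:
x = -58 (x = -16 - 42 = -58)
W(J) = 67 (W(J) = -5 + 8*9 = -5 + 72 = 67)
g(f) = -107 + 1/(-58 + f) (g(f) = 1/(-58 + f) - 107 = -107 + 1/(-58 + f))
1/(g(-40) + W(-307)) = 1/((6207 - 107*(-40))/(-58 - 40) + 67) = 1/((6207 + 4280)/(-98) + 67) = 1/(-1/98*10487 + 67) = 1/(-10487/98 + 67) = 1/(-3921/98) = -98/3921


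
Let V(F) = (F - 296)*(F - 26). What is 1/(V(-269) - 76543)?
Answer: 1/90132 ≈ 1.1095e-5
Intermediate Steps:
V(F) = (-296 + F)*(-26 + F)
1/(V(-269) - 76543) = 1/((7696 + (-269)² - 322*(-269)) - 76543) = 1/((7696 + 72361 + 86618) - 76543) = 1/(166675 - 76543) = 1/90132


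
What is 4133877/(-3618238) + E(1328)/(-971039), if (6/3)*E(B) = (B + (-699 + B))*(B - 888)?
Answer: -5571951976723/3513450209282 ≈ -1.5859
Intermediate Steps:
E(B) = (-888 + B)*(-699 + 2*B)/2 (E(B) = ((B + (-699 + B))*(B - 888))/2 = ((-699 + 2*B)*(-888 + B))/2 = ((-888 + B)*(-699 + 2*B))/2 = (-888 + B)*(-699 + 2*B)/2)
4133877/(-3618238) + E(1328)/(-971039) = 4133877/(-3618238) + (310356 + 1328² - 2475/2*1328)/(-971039) = 4133877*(-1/3618238) + (310356 + 1763584 - 1643400)*(-1/971039) = -4133877/3618238 + 430540*(-1/971039) = -4133877/3618238 - 430540/971039 = -5571951976723/3513450209282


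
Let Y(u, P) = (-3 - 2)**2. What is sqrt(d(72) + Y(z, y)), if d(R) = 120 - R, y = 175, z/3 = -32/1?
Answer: sqrt(73) ≈ 8.5440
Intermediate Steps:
z = -96 (z = 3*(-32/1) = 3*(-32*1) = 3*(-32) = -96)
Y(u, P) = 25 (Y(u, P) = (-5)**2 = 25)
sqrt(d(72) + Y(z, y)) = sqrt((120 - 1*72) + 25) = sqrt((120 - 72) + 25) = sqrt(48 + 25) = sqrt(73)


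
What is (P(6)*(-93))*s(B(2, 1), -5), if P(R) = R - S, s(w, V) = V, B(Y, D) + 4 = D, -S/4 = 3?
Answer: 8370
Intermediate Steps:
S = -12 (S = -4*3 = -12)
B(Y, D) = -4 + D
P(R) = 12 + R (P(R) = R - 1*(-12) = R + 12 = 12 + R)
(P(6)*(-93))*s(B(2, 1), -5) = ((12 + 6)*(-93))*(-5) = (18*(-93))*(-5) = -1674*(-5) = 8370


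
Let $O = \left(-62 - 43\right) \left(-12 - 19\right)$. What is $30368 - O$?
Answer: $27113$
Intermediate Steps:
$O = 3255$ ($O = \left(-105\right) \left(-31\right) = 3255$)
$30368 - O = 30368 - 3255 = 27113$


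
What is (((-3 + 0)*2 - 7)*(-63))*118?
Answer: 96642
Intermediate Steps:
(((-3 + 0)*2 - 7)*(-63))*118 = ((-3*2 - 7)*(-63))*118 = ((-6 - 7)*(-63))*118 = -13*(-63)*118 = 819*118 = 96642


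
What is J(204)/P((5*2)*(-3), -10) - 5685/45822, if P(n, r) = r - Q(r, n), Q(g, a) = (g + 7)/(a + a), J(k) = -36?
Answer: 3538795/1023358 ≈ 3.4580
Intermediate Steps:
Q(g, a) = (7 + g)/(2*a) (Q(g, a) = (7 + g)/((2*a)) = (7 + g)*(1/(2*a)) = (7 + g)/(2*a))
P(n, r) = r - (7 + r)/(2*n)
J(204)/P((5*2)*(-3), -10) - 5685/45822 = -36*(-60/(-7 - 1*(-10) + 2*((5*2)*(-3))*(-10))) - 5685/45822 = -36*(-60/(-7 + 10 + 2*(10*(-3))*(-10))) - 5685*1/45822 = -36*(-60/(-7 + 10 + 2*(-30)*(-10))) - 1895/15274 = -36*(-60/(-7 + 10 + 600)) - 1895/15274 = -36/((½)*(-1/30)*603) - 1895/15274 = -36/(-201/20) - 1895/15274 = -36*(-20/201) - 1895/15274 = 240/67 - 1895/15274 = 3538795/1023358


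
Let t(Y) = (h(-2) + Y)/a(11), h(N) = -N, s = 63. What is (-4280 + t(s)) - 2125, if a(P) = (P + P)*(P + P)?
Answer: -3099955/484 ≈ -6404.9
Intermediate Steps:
a(P) = 4*P² (a(P) = (2*P)*(2*P) = 4*P²)
t(Y) = 1/242 + Y/484 (t(Y) = (-1*(-2) + Y)/((4*11²)) = (2 + Y)/((4*121)) = (2 + Y)/484 = (2 + Y)*(1/484) = 1/242 + Y/484)
(-4280 + t(s)) - 2125 = (-4280 + (1/242 + (1/484)*63)) - 2125 = (-4280 + (1/242 + 63/484)) - 2125 = (-4280 + 65/484) - 2125 = -2071455/484 - 2125 = -3099955/484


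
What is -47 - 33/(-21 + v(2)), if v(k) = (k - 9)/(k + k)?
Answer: -4145/91 ≈ -45.549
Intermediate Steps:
v(k) = (-9 + k)/(2*k) (v(k) = (-9 + k)/((2*k)) = (-9 + k)*(1/(2*k)) = (-9 + k)/(2*k))
-47 - 33/(-21 + v(2)) = -47 - 33/(-21 + (1/2)*(-9 + 2)/2) = -47 - 33/(-21 + (1/2)*(1/2)*(-7)) = -47 - 33/(-21 - 7/4) = -47 - 33/(-91/4) = -47 - 4/91*(-33) = -47 + 132/91 = -4145/91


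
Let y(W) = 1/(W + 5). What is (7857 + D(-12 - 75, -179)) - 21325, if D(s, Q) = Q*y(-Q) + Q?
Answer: -2511227/184 ≈ -13648.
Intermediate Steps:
y(W) = 1/(5 + W)
D(s, Q) = Q + Q/(5 - Q) (D(s, Q) = Q/(5 - Q) + Q = Q + Q/(5 - Q))
(7857 + D(-12 - 75, -179)) - 21325 = (7857 - 179*(-6 - 179)/(-5 - 179)) - 21325 = (7857 - 179*(-185)/(-184)) - 21325 = (7857 - 179*(-1/184)*(-185)) - 21325 = (7857 - 33115/184) - 21325 = 1412573/184 - 21325 = -2511227/184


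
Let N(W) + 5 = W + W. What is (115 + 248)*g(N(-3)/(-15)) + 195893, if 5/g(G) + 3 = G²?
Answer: 108116347/554 ≈ 1.9516e+5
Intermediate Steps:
N(W) = -5 + 2*W (N(W) = -5 + (W + W) = -5 + 2*W)
g(G) = 5/(-3 + G²)
(115 + 248)*g(N(-3)/(-15)) + 195893 = (115 + 248)*(5/(-3 + ((-5 + 2*(-3))/(-15))²)) + 195893 = 363*(5/(-3 + ((-5 - 6)*(-1/15))²)) + 195893 = 363*(5/(-3 + (-11*(-1/15))²)) + 195893 = 363*(5/(-3 + (11/15)²)) + 195893 = 363*(5/(-3 + 121/225)) + 195893 = 363*(5/(-554/225)) + 195893 = 363*(5*(-225/554)) + 195893 = 363*(-1125/554) + 195893 = -408375/554 + 195893 = 108116347/554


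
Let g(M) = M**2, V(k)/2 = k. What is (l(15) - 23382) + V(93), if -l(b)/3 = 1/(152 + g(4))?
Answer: -1298977/56 ≈ -23196.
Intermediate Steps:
V(k) = 2*k
l(b) = -1/56 (l(b) = -3/(152 + 4**2) = -3/(152 + 16) = -3/168 = -3*1/168 = -1/56)
(l(15) - 23382) + V(93) = (-1/56 - 23382) + 2*93 = -1309393/56 + 186 = -1298977/56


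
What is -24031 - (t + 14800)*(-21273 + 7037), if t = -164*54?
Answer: 84594753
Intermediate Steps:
t = -8856
-24031 - (t + 14800)*(-21273 + 7037) = -24031 - (-8856 + 14800)*(-21273 + 7037) = -24031 - 5944*(-14236) = -24031 - 1*(-84618784) = -24031 + 84618784 = 84594753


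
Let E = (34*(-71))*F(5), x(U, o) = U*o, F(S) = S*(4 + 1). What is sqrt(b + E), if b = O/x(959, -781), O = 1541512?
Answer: I*sqrt(690931968294502)/106997 ≈ 245.67*I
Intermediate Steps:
F(S) = 5*S (F(S) = S*5 = 5*S)
E = -60350 (E = (34*(-71))*(5*5) = -2414*25 = -60350)
b = -220216/106997 (b = 1541512/((959*(-781))) = 1541512/(-748979) = 1541512*(-1/748979) = -220216/106997 ≈ -2.0582)
sqrt(b + E) = sqrt(-220216/106997 - 60350) = sqrt(-6457489166/106997) = I*sqrt(690931968294502)/106997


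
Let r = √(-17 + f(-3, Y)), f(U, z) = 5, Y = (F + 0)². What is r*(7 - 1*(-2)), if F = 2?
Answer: 18*I*√3 ≈ 31.177*I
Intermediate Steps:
Y = 4 (Y = (2 + 0)² = 2² = 4)
r = 2*I*√3 (r = √(-17 + 5) = √(-12) = 2*I*√3 ≈ 3.4641*I)
r*(7 - 1*(-2)) = (2*I*√3)*(7 - 1*(-2)) = (2*I*√3)*(7 + 2) = (2*I*√3)*9 = 18*I*√3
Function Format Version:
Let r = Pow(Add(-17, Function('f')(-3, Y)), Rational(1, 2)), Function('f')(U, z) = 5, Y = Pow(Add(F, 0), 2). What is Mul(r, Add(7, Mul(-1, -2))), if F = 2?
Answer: Mul(18, I, Pow(3, Rational(1, 2))) ≈ Mul(31.177, I)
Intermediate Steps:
Y = 4 (Y = Pow(Add(2, 0), 2) = Pow(2, 2) = 4)
r = Mul(2, I, Pow(3, Rational(1, 2))) (r = Pow(Add(-17, 5), Rational(1, 2)) = Pow(-12, Rational(1, 2)) = Mul(2, I, Pow(3, Rational(1, 2))) ≈ Mul(3.4641, I))
Mul(r, Add(7, Mul(-1, -2))) = Mul(Mul(2, I, Pow(3, Rational(1, 2))), Add(7, Mul(-1, -2))) = Mul(Mul(2, I, Pow(3, Rational(1, 2))), Add(7, 2)) = Mul(Mul(2, I, Pow(3, Rational(1, 2))), 9) = Mul(18, I, Pow(3, Rational(1, 2)))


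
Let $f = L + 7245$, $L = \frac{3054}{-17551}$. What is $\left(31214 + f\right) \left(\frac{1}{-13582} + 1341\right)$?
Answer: $\frac{12293919612899155}{238377682} \approx 5.1573 \cdot 10^{7}$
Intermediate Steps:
$L = - \frac{3054}{17551}$ ($L = 3054 \left(- \frac{1}{17551}\right) = - \frac{3054}{17551} \approx -0.17401$)
$f = \frac{127153941}{17551}$ ($f = - \frac{3054}{17551} + 7245 = \frac{127153941}{17551} \approx 7244.8$)
$\left(31214 + f\right) \left(\frac{1}{-13582} + 1341\right) = \left(31214 + \frac{127153941}{17551}\right) \left(\frac{1}{-13582} + 1341\right) = \frac{674990855 \left(- \frac{1}{13582} + 1341\right)}{17551} = \frac{674990855}{17551} \cdot \frac{18213461}{13582} = \frac{12293919612899155}{238377682}$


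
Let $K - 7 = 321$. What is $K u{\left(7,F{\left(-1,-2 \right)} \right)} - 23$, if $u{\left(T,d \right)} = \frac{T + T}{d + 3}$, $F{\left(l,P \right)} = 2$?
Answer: $\frac{4477}{5} \approx 895.4$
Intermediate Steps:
$K = 328$ ($K = 7 + 321 = 328$)
$u{\left(T,d \right)} = \frac{2 T}{3 + d}$
$K u{\left(7,F{\left(-1,-2 \right)} \right)} - 23 = 328 \cdot 2 \cdot 7 \frac{1}{3 + 2} - 23 = 328 \cdot 2 \cdot 7 \cdot \frac{1}{5} - 23 = 328 \cdot \frac{14}{5} - 23 = \frac{4592}{5} - 23 = \frac{4477}{5}$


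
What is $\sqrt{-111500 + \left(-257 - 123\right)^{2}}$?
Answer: $10 \sqrt{329} \approx 181.38$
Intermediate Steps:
$\sqrt{-111500 + \left(-257 - 123\right)^{2}} = \sqrt{-111500 + \left(-380\right)^{2}} = \sqrt{-111500 + 144400} = \sqrt{32900} = 10 \sqrt{329}$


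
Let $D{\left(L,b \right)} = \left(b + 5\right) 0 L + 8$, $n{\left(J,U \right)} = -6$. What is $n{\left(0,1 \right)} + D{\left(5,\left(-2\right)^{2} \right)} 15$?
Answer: $114$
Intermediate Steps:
$D{\left(L,b \right)} = 8$ ($D{\left(L,b \right)} = \left(5 + b\right) 0 L + 8 = 0 L + 8 = 0 + 8 = 8$)
$n{\left(0,1 \right)} + D{\left(5,\left(-2\right)^{2} \right)} 15 = -6 + 8 \cdot 15 = -6 + 120 = 114$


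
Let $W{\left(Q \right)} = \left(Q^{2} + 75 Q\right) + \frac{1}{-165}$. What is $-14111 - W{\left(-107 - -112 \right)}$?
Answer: $- \frac{2394314}{165} \approx -14511.0$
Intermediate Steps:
$W{\left(Q \right)} = - \frac{1}{165} + Q^{2} + 75 Q$ ($W{\left(Q \right)} = \left(Q^{2} + 75 Q\right) - \frac{1}{165} = - \frac{1}{165} + Q^{2} + 75 Q$)
$-14111 - W{\left(-107 - -112 \right)} = -14111 - \left(- \frac{1}{165} + \left(-107 - -112\right)^{2} + 75 \left(-107 - -112\right)\right) = -14111 - \left(- \frac{1}{165} + \left(-107 + 112\right)^{2} + 75 \left(-107 + 112\right)\right) = -14111 - \left(- \frac{1}{165} + 5^{2} + 75 \cdot 5\right) = -14111 - \left(- \frac{1}{165} + 25 + 375\right) = -14111 - \frac{65999}{165} = - \frac{2394314}{165}$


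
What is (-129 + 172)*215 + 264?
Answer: 9509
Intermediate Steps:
(-129 + 172)*215 + 264 = 43*215 + 264 = 9245 + 264 = 9509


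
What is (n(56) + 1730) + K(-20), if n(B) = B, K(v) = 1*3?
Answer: 1789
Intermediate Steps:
K(v) = 3
(n(56) + 1730) + K(-20) = (56 + 1730) + 3 = 1786 + 3 = 1789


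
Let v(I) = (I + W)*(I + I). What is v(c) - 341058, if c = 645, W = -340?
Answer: 52392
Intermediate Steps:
v(I) = 2*I*(-340 + I) (v(I) = (I - 340)*(I + I) = (-340 + I)*(2*I) = 2*I*(-340 + I))
v(c) - 341058 = 2*645*(-340 + 645) - 341058 = 2*645*305 - 341058 = 393450 - 341058 = 52392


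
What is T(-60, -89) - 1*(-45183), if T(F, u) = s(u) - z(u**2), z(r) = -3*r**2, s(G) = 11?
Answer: 188271917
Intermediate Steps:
T(F, u) = 11 + 3*u**4 (T(F, u) = 11 - (-3)*(u**2)**2 = 11 - (-3)*u**4 = 11 + 3*u**4)
T(-60, -89) - 1*(-45183) = (11 + 3*(-89)**4) - 1*(-45183) = (11 + 3*62742241) + 45183 = (11 + 188226723) + 45183 = 188226734 + 45183 = 188271917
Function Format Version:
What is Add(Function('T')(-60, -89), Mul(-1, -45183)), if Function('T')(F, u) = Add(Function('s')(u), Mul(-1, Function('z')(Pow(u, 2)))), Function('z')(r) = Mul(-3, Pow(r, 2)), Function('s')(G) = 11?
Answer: 188271917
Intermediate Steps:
Function('T')(F, u) = Add(11, Mul(3, Pow(u, 4))) (Function('T')(F, u) = Add(11, Mul(-1, Mul(-3, Pow(Pow(u, 2), 2)))) = Add(11, Mul(-1, Mul(-3, Pow(u, 4)))) = Add(11, Mul(3, Pow(u, 4))))
Add(Function('T')(-60, -89), Mul(-1, -45183)) = Add(Add(11, Mul(3, Pow(-89, 4))), Mul(-1, -45183)) = Add(Add(11, Mul(3, 62742241)), 45183) = Add(Add(11, 188226723), 45183) = Add(188226734, 45183) = 188271917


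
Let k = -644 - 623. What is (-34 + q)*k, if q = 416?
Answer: -483994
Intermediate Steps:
k = -1267
(-34 + q)*k = (-34 + 416)*(-1267) = 382*(-1267) = -483994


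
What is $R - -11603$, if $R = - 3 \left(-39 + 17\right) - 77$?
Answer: $11592$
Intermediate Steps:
$R = -11$ ($R = \left(-3\right) \left(-22\right) - 77 = 66 - 77 = -11$)
$R - -11603 = -11 - -11603 = -11 + 11603 = 11592$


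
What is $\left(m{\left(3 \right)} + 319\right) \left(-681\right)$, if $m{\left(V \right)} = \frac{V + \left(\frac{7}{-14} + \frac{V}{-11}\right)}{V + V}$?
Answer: $- \frac{9569639}{44} \approx -2.1749 \cdot 10^{5}$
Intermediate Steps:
$m{\left(V \right)} = \frac{- \frac{1}{2} + \frac{10 V}{11}}{2 V}$ ($m{\left(V \right)} = \frac{V + \left(7 \left(- \frac{1}{14}\right) + V \left(- \frac{1}{11}\right)\right)}{2 V} = \left(V - \left(\frac{1}{2} + \frac{V}{11}\right)\right) \frac{1}{2 V} = \left(- \frac{1}{2} + \frac{10 V}{11}\right) \frac{1}{2 V} = \frac{- \frac{1}{2} + \frac{10 V}{11}}{2 V}$)
$\left(m{\left(3 \right)} + 319\right) \left(-681\right) = \left(\frac{-11 + 20 \cdot 3}{44 \cdot 3} + 319\right) \left(-681\right) = \left(\frac{1}{44} \cdot \frac{1}{3} \left(-11 + 60\right) + 319\right) \left(-681\right) = \left(\frac{1}{44} \cdot \frac{1}{3} \cdot 49 + 319\right) \left(-681\right) = \left(\frac{49}{132} + 319\right) \left(-681\right) = \frac{42157}{132} \left(-681\right) = - \frac{9569639}{44}$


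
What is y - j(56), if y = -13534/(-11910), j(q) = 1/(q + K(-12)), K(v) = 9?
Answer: 17356/15483 ≈ 1.1210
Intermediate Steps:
j(q) = 1/(9 + q) (j(q) = 1/(q + 9) = 1/(9 + q))
y = 6767/5955 (y = -13534*(-1/11910) = 6767/5955 ≈ 1.1364)
y - j(56) = 6767/5955 - 1/(9 + 56) = 6767/5955 - 1/65 = 17356/15483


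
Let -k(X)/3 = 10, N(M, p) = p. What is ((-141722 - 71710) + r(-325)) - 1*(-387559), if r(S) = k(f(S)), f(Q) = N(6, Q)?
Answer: 174097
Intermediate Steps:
f(Q) = Q
k(X) = -30 (k(X) = -3*10 = -30)
r(S) = -30
((-141722 - 71710) + r(-325)) - 1*(-387559) = ((-141722 - 71710) - 30) - 1*(-387559) = (-213432 - 30) + 387559 = -213462 + 387559 = 174097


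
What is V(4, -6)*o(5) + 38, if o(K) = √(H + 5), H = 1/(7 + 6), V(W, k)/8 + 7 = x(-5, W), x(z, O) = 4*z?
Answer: 38 - 216*√858/13 ≈ -448.69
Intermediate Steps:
V(W, k) = -216 (V(W, k) = -56 + 8*(4*(-5)) = -56 + 8*(-20) = -56 - 160 = -216)
H = 1/13 ≈ 0.076923
o(K) = √858/13 (o(K) = √(1/13 + 5) = √(66/13) = √858/13)
V(4, -6)*o(5) + 38 = -216*√858/13 + 38 = 38 - 216*√858/13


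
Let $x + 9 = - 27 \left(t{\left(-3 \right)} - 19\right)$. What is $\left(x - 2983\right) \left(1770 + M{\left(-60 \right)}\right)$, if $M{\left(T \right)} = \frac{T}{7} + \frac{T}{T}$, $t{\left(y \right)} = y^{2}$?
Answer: $- \frac{33581314}{7} \approx -4.7973 \cdot 10^{6}$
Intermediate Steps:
$M{\left(T \right)} = 1 + \frac{T}{7}$ ($M{\left(T \right)} = T \frac{1}{7} + 1 = \frac{T}{7} + 1 = 1 + \frac{T}{7}$)
$x = 261$ ($x = -9 - 27 \left(\left(-3\right)^{2} - 19\right) = -9 - 27 \left(9 - 19\right) = -9 - -270 = -9 + 270 = 261$)
$\left(x - 2983\right) \left(1770 + M{\left(-60 \right)}\right) = \left(261 - 2983\right) \left(1770 + \left(1 + \frac{1}{7} \left(-60\right)\right)\right) = - 2722 \left(1770 + \left(1 - \frac{60}{7}\right)\right) = - 2722 \left(1770 - \frac{53}{7}\right) = \left(-2722\right) \frac{12337}{7} = - \frac{33581314}{7}$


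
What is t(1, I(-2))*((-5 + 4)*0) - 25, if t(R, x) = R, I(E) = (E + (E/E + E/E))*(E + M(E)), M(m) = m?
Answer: -25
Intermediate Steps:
I(E) = 2*E*(2 + E) (I(E) = (E + (E/E + E/E))*(E + E) = (E + (1 + 1))*(2*E) = (E + 2)*(2*E) = (2 + E)*(2*E) = 2*E*(2 + E))
t(1, I(-2))*((-5 + 4)*0) - 25 = 1*((-5 + 4)*0) - 25 = 1*(-1*0) - 25 = 1*0 - 25 = 0 - 25 = -25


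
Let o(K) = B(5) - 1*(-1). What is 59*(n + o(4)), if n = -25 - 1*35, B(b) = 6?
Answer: -3127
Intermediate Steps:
n = -60 (n = -25 - 35 = -60)
o(K) = 7 (o(K) = 6 - 1*(-1) = 6 + 1 = 7)
59*(n + o(4)) = 59*(-60 + 7) = 59*(-53) = -3127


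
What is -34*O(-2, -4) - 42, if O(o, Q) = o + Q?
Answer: 162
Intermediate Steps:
O(o, Q) = Q + o
-34*O(-2, -4) - 42 = -34*(-4 - 2) - 42 = -34*(-6) - 42 = 204 - 42 = 162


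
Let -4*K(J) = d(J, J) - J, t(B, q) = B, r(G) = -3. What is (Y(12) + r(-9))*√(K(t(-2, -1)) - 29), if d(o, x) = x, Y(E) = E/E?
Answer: -2*I*√29 ≈ -10.77*I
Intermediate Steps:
Y(E) = 1
K(J) = 0 (K(J) = -(J - J)/4 = -¼*0 = 0)
(Y(12) + r(-9))*√(K(t(-2, -1)) - 29) = (1 - 3)*√(0 - 29) = -2*I*√29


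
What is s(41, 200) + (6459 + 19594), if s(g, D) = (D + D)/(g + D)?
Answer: 6279173/241 ≈ 26055.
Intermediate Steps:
s(g, D) = 2*D/(D + g) (s(g, D) = (2*D)/(D + g) = 2*D/(D + g))
s(41, 200) + (6459 + 19594) = 2*200/(200 + 41) + (6459 + 19594) = 2*200/241 + 26053 = 2*200*(1/241) + 26053 = 400/241 + 26053 = 6279173/241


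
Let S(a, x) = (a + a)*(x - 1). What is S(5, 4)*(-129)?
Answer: -3870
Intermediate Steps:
S(a, x) = 2*a*(-1 + x) (S(a, x) = (2*a)*(-1 + x) = 2*a*(-1 + x))
S(5, 4)*(-129) = (2*5*(-1 + 4))*(-129) = (2*5*3)*(-129) = 30*(-129) = -3870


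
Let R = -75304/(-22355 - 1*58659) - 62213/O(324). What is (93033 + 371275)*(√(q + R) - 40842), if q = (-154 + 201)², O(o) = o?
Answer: -18963267336 + 232154*√1072773018911383/364563 ≈ -1.8942e+10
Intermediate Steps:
q = 2209 (q = 47² = 2209)
R = -2507862743/13124268 (R = -75304/(-22355 - 1*58659) - 62213/324 = -75304/(-22355 - 58659) - 62213*1/324 = -75304/(-81014) - 62213/324 = -75304*(-1/81014) - 62213/324 = 37652/40507 - 62213/324 = -2507862743/13124268 ≈ -191.09)
(93033 + 371275)*(√(q + R) - 40842) = (93033 + 371275)*(√(2209 - 2507862743/13124268) - 40842) = 464308*(√(26483645269/13124268) - 40842) = 464308*(√1072773018911383/729126 - 40842) = 464308*(-40842 + √1072773018911383/729126) = -18963267336 + 232154*√1072773018911383/364563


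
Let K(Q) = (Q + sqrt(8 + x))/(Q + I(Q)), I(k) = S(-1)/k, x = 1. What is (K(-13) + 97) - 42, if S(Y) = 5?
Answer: 4850/87 ≈ 55.747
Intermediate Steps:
I(k) = 5/k
K(Q) = (3 + Q)/(Q + 5/Q) (K(Q) = (Q + sqrt(8 + 1))/(Q + 5/Q) = (Q + sqrt(9))/(Q + 5/Q) = (Q + 3)/(Q + 5/Q) = (3 + Q)/(Q + 5/Q))
(K(-13) + 97) - 42 = (-13*(3 - 13)/(5 + (-13)**2) + 97) - 42 = (-13*(-10)/(5 + 169) + 97) - 42 = (-13*(-10)/174 + 97) - 42 = (-13*1/174*(-10) + 97) - 42 = (65/87 + 97) - 42 = 8504/87 - 42 = 4850/87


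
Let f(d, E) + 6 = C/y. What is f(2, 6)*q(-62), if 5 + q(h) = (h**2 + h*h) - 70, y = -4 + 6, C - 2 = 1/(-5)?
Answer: -388263/10 ≈ -38826.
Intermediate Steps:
C = 9/5 (C = 2 + 1/(-5) = 2 + 1*(-1/5) = 2 - 1/5 = 9/5 ≈ 1.8000)
y = 2
f(d, E) = -51/10 (f(d, E) = -6 + (9/5)/2 = -6 + (9/5)*(1/2) = -6 + 9/10 = -51/10)
q(h) = -75 + 2*h**2 (q(h) = -5 + ((h**2 + h*h) - 70) = -5 + ((h**2 + h**2) - 70) = -5 + (2*h**2 - 70) = -5 + (-70 + 2*h**2) = -75 + 2*h**2)
f(2, 6)*q(-62) = -51*(-75 + 2*(-62)**2)/10 = -51*(-75 + 2*3844)/10 = -51*(-75 + 7688)/10 = -51/10*7613 = -388263/10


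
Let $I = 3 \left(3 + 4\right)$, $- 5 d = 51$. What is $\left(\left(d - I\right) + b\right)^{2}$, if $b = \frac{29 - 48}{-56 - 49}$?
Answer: $\frac{10608049}{11025} \approx 962.18$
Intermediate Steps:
$d = - \frac{51}{5}$ ($d = \left(- \frac{1}{5}\right) 51 = - \frac{51}{5} \approx -10.2$)
$I = 21$ ($I = 3 \cdot 7 = 21$)
$b = \frac{19}{105}$ ($b = - \frac{19}{-105} = \left(-19\right) \left(- \frac{1}{105}\right) = \frac{19}{105} \approx 0.18095$)
$\left(\left(d - I\right) + b\right)^{2} = \left(\left(- \frac{51}{5} - 21\right) + \frac{19}{105}\right)^{2} = \left(- \frac{156}{5} + \frac{19}{105}\right)^{2} = \left(- \frac{3257}{105}\right)^{2} = \frac{10608049}{11025}$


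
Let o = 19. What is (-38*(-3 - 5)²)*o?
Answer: -46208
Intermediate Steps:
(-38*(-3 - 5)²)*o = -38*(-3 - 5)²*19 = -38*(-8)²*19 = -38*64*19 = -2432*19 = -46208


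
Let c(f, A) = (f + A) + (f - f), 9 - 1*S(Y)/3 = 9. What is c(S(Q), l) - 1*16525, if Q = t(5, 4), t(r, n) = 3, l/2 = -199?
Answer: -16923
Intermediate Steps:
l = -398 (l = 2*(-199) = -398)
Q = 3
S(Y) = 0 (S(Y) = 27 - 3*9 = 27 - 27 = 0)
c(f, A) = A + f (c(f, A) = (A + f) + 0 = A + f)
c(S(Q), l) - 1*16525 = (-398 + 0) - 1*16525 = -398 - 16525 = -16923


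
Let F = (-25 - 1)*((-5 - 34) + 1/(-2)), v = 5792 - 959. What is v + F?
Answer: 5860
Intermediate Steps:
v = 4833
F = 1027 (F = -26*(-39 - 1/2) = -26*(-79/2) = 1027)
v + F = 4833 + 1027 = 5860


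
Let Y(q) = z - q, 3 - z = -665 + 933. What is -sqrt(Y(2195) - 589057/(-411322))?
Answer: -I*sqrt(415954745599286)/411322 ≈ -49.584*I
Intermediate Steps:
z = -265 (z = 3 - (-665 + 933) = 3 - 1*268 = 3 - 268 = -265)
Y(q) = -265 - q
-sqrt(Y(2195) - 589057/(-411322)) = -sqrt((-265 - 1*2195) - 589057/(-411322)) = -sqrt((-265 - 2195) - 589057*(-1/411322)) = -sqrt(-2460 + 589057/411322) = -sqrt(-1011263063/411322) = -I*sqrt(415954745599286)/411322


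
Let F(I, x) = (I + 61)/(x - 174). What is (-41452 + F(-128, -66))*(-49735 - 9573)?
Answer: 147505119551/60 ≈ 2.4584e+9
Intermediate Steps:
F(I, x) = (61 + I)/(-174 + x)
(-41452 + F(-128, -66))*(-49735 - 9573) = (-41452 + (61 - 128)/(-174 - 66))*(-49735 - 9573) = (-41452 - 67/(-240))*(-59308) = (-41452 - 1/240*(-67))*(-59308) = (-41452 + 67/240)*(-59308) = -9948413/240*(-59308) = 147505119551/60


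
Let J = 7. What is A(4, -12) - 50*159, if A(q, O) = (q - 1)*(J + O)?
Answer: -7965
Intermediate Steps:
A(q, O) = (-1 + q)*(7 + O) (A(q, O) = (q - 1)*(7 + O) = (-1 + q)*(7 + O))
A(4, -12) - 50*159 = (-7 - 1*(-12) + 7*4 - 12*4) - 50*159 = (-7 + 12 + 28 - 48) - 7950 = -15 - 7950 = -7965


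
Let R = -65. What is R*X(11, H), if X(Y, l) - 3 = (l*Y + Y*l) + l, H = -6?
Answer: 8775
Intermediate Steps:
X(Y, l) = 3 + l + 2*Y*l (X(Y, l) = 3 + ((l*Y + Y*l) + l) = 3 + ((Y*l + Y*l) + l) = 3 + (2*Y*l + l) = 3 + (l + 2*Y*l) = 3 + l + 2*Y*l)
R*X(11, H) = -65*(3 - 6 + 2*11*(-6)) = -65*(3 - 6 - 132) = -65*(-135) = 8775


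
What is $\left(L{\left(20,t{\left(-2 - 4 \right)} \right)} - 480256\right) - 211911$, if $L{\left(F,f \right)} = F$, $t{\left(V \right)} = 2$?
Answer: $-692147$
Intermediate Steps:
$\left(L{\left(20,t{\left(-2 - 4 \right)} \right)} - 480256\right) - 211911 = \left(20 - 480256\right) - 211911 = -480236 - 211911 = -692147$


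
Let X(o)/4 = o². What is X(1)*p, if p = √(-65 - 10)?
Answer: 20*I*√3 ≈ 34.641*I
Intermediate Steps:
p = 5*I*√3 (p = √(-75) = 5*I*√3 ≈ 8.6602*I)
X(o) = 4*o²
X(1)*p = (4*1²)*(5*I*√3) = (4*1)*(5*I*√3) = 4*(5*I*√3) = 20*I*√3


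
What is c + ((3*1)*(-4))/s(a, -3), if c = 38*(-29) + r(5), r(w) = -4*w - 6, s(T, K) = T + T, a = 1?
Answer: -1134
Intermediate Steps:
s(T, K) = 2*T
r(w) = -6 - 4*w
c = -1128 (c = 38*(-29) + (-6 - 4*5) = -1102 + (-6 - 20) = -1102 - 26 = -1128)
c + ((3*1)*(-4))/s(a, -3) = -1128 + ((3*1)*(-4))/((2*1)) = -1128 + (3*(-4))/2 = -1128 - 12*½ = -1128 - 6 = -1134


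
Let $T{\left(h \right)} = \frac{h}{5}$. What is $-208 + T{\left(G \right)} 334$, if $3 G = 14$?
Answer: $\frac{1556}{15} \approx 103.73$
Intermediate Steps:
$G = \frac{14}{3}$ ($G = \frac{1}{3} \cdot 14 = \frac{14}{3} \approx 4.6667$)
$T{\left(h \right)} = \frac{h}{5}$ ($T{\left(h \right)} = h \frac{1}{5} = \frac{h}{5}$)
$-208 + T{\left(G \right)} 334 = -208 + \frac{1}{5} \cdot \frac{14}{3} \cdot 334 = -208 + \frac{14}{15} \cdot 334 = -208 + \frac{4676}{15} = \frac{1556}{15}$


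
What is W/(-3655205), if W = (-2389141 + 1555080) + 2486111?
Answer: -330410/731041 ≈ -0.45197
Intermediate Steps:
W = 1652050 (W = -834061 + 2486111 = 1652050)
W/(-3655205) = 1652050/(-3655205) = 1652050*(-1/3655205) = -330410/731041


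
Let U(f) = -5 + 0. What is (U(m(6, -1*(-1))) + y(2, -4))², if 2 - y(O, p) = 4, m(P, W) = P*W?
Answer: 49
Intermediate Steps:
y(O, p) = -2 (y(O, p) = 2 - 1*4 = 2 - 4 = -2)
U(f) = -5
(U(m(6, -1*(-1))) + y(2, -4))² = (-5 - 2)² = (-7)² = 49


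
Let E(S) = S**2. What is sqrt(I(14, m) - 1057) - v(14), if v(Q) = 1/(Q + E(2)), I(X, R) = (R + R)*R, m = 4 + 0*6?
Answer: -1/18 + 5*I*sqrt(41) ≈ -0.055556 + 32.016*I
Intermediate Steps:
m = 4 (m = 4 + 0 = 4)
I(X, R) = 2*R**2 (I(X, R) = (2*R)*R = 2*R**2)
v(Q) = 1/(4 + Q) (v(Q) = 1/(Q + 2**2) = 1/(Q + 4) = 1/(4 + Q))
sqrt(I(14, m) - 1057) - v(14) = sqrt(2*4**2 - 1057) - 1/(4 + 14) = sqrt(2*16 - 1057) - 1/18 = sqrt(32 - 1057) - 1*1/18 = sqrt(-1025) - 1/18 = 5*I*sqrt(41) - 1/18 = -1/18 + 5*I*sqrt(41)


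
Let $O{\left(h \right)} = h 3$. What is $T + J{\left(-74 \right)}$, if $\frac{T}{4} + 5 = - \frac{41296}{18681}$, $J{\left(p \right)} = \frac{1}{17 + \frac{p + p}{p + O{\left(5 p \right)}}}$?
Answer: $- \frac{73666700}{2559297} \approx -28.784$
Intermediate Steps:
$O{\left(h \right)} = 3 h$
$J{\left(p \right)} = \frac{8}{137}$ ($J{\left(p \right)} = \frac{1}{17 + \frac{p + p}{p + 3 \cdot 5 p}} = \frac{1}{17 + \frac{2 p}{p + 15 p}} = \frac{1}{17 + \frac{2 p}{16 p}} = \frac{1}{17 + 2 p \frac{1}{16 p}} = \frac{1}{17 + \frac{1}{8}} = \frac{1}{\frac{137}{8}} = \frac{8}{137}$)
$T = - \frac{538804}{18681}$ ($T = -20 + 4 \left(- \frac{41296}{18681}\right) = -20 - \frac{165184}{18681} = - \frac{538804}{18681} \approx -28.842$)
$T + J{\left(-74 \right)} = - \frac{538804}{18681} + \frac{8}{137} = - \frac{73666700}{2559297}$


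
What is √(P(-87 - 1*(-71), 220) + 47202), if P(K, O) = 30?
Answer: 24*√82 ≈ 217.33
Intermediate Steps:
√(P(-87 - 1*(-71), 220) + 47202) = √(30 + 47202) = √47232 = 24*√82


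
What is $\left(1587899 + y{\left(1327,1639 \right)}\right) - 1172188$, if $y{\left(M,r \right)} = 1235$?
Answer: $416946$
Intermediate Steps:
$\left(1587899 + y{\left(1327,1639 \right)}\right) - 1172188 = \left(1587899 + 1235\right) - 1172188 = 1589134 - 1172188 = 416946$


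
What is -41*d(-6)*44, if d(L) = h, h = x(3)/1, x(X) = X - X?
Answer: 0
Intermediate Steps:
x(X) = 0
h = 0 (h = 0/1 = 0*1 = 0)
d(L) = 0
-41*d(-6)*44 = -41*0*44 = 0*44 = 0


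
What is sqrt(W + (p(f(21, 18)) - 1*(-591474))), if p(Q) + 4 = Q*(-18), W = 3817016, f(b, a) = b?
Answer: 2*sqrt(1102027) ≈ 2099.6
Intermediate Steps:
p(Q) = -4 - 18*Q (p(Q) = -4 + Q*(-18) = -4 - 18*Q)
sqrt(W + (p(f(21, 18)) - 1*(-591474))) = sqrt(3817016 + ((-4 - 18*21) - 1*(-591474))) = sqrt(3817016 + ((-4 - 378) + 591474)) = sqrt(3817016 + (-382 + 591474)) = sqrt(3817016 + 591092) = sqrt(4408108) = 2*sqrt(1102027)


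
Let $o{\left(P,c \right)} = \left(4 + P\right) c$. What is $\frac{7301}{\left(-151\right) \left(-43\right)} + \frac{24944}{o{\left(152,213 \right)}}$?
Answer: $\frac{101139755}{53937351} \approx 1.8751$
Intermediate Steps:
$o{\left(P,c \right)} = c \left(4 + P\right)$
$\frac{7301}{\left(-151\right) \left(-43\right)} + \frac{24944}{o{\left(152,213 \right)}} = \frac{7301}{\left(-151\right) \left(-43\right)} + \frac{24944}{213 \left(4 + 152\right)} = \frac{7301}{6493} + \frac{24944}{213 \cdot 156} = 7301 \cdot \frac{1}{6493} + \frac{24944}{33228} = \frac{7301}{6493} + 24944 \cdot \frac{1}{33228} = \frac{7301}{6493} + \frac{6236}{8307} = \frac{101139755}{53937351}$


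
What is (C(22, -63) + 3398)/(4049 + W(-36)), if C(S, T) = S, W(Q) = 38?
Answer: 3420/4087 ≈ 0.83680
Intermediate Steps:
(C(22, -63) + 3398)/(4049 + W(-36)) = (22 + 3398)/(4049 + 38) = 3420/4087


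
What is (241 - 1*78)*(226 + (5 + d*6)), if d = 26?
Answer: 63081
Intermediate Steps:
(241 - 1*78)*(226 + (5 + d*6)) = (241 - 1*78)*(226 + (5 + 26*6)) = (241 - 78)*(226 + (5 + 156)) = 163*(226 + 161) = 163*387 = 63081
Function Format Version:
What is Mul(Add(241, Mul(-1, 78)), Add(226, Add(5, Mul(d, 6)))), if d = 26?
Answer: 63081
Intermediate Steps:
Mul(Add(241, Mul(-1, 78)), Add(226, Add(5, Mul(d, 6)))) = Mul(Add(241, Mul(-1, 78)), Add(226, Add(5, Mul(26, 6)))) = Mul(Add(241, -78), Add(226, Add(5, 156))) = Mul(163, Add(226, 161)) = Mul(163, 387) = 63081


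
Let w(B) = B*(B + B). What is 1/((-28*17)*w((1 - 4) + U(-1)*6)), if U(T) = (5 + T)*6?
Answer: -1/18926712 ≈ -5.2835e-8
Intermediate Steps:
U(T) = 30 + 6*T
w(B) = 2*B**2 (w(B) = B*(2*B) = 2*B**2)
1/((-28*17)*w((1 - 4) + U(-1)*6)) = 1/((-28*17)*(2*((1 - 4) + (30 + 6*(-1))*6)**2)) = 1/(-952*(-3 + (30 - 6)*6)**2) = 1/(-952*(-3 + 24*6)**2) = 1/(-952*(-3 + 144)**2) = 1/(-952*141**2) = 1/(-952*19881) = 1/(-476*39762) = 1/(-18926712) = -1/18926712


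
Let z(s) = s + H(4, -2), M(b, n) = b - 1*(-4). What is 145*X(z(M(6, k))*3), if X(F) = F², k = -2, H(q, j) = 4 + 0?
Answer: 255780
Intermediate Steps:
H(q, j) = 4
M(b, n) = 4 + b (M(b, n) = b + 4 = 4 + b)
z(s) = 4 + s (z(s) = s + 4 = 4 + s)
145*X(z(M(6, k))*3) = 145*((4 + (4 + 6))*3)² = 145*((4 + 10)*3)² = 145*(14*3)² = 145*42² = 145*1764 = 255780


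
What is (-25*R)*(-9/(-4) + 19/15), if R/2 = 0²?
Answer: 0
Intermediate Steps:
R = 0 (R = 2*0² = 2*0 = 0)
(-25*R)*(-9/(-4) + 19/15) = (-25*0)*(-9/(-4) + 19/15) = 0*(-9*(-¼) + 19*(1/15)) = 0*(9/4 + 19/15) = 0*(211/60) = 0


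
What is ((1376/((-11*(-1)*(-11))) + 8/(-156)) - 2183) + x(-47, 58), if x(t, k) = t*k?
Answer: -23219477/4719 ≈ -4920.4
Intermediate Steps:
x(t, k) = k*t
((1376/((-11*(-1)*(-11))) + 8/(-156)) - 2183) + x(-47, 58) = ((1376/((-11*(-1)*(-11))) + 8/(-156)) - 2183) + 58*(-47) = ((1376/((11*(-11))) + 8*(-1/156)) - 2183) - 2726 = ((1376/(-121) - 2/39) - 2183) - 2726 = ((1376*(-1/121) - 2/39) - 2183) - 2726 = ((-1376/121 - 2/39) - 2183) - 2726 = (-53906/4719 - 2183) - 2726 = -10355483/4719 - 2726 = -23219477/4719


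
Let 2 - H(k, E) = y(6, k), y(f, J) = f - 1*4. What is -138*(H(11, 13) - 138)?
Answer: 19044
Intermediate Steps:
y(f, J) = -4 + f (y(f, J) = f - 4 = -4 + f)
H(k, E) = 0 (H(k, E) = 2 - (-4 + 6) = 2 - 1*2 = 2 - 2 = 0)
-138*(H(11, 13) - 138) = -138*(0 - 138) = -138*(-138) = 19044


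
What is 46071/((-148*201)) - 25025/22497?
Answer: -593634329/223080252 ≈ -2.6611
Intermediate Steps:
46071/((-148*201)) - 25025/22497 = 46071/(-29748) - 25025*1/22497 = 46071*(-1/29748) - 25025/22497 = -15357/9916 - 25025/22497 = -593634329/223080252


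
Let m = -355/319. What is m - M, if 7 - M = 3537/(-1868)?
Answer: -5962687/595892 ≈ -10.006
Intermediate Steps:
M = 16613/1868 (M = 7 - 3537/(-1868) = 7 - 3537*(-1)/1868 = 7 - 1*(-3537/1868) = 7 + 3537/1868 = 16613/1868 ≈ 8.8935)
m = -355/319 (m = -355*1/319 = -355/319 ≈ -1.1129)
m - M = -355/319 - 1*16613/1868 = -355/319 - 16613/1868 = -5962687/595892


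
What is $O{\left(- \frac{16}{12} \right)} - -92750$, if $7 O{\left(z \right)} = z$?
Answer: $\frac{1947746}{21} \approx 92750.0$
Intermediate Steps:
$O{\left(z \right)} = \frac{z}{7}$
$O{\left(- \frac{16}{12} \right)} - -92750 = \frac{\left(-16\right) \frac{1}{12}}{7} - -92750 = \frac{\left(-16\right) \frac{1}{12}}{7} + 92750 = \frac{1}{7} \left(- \frac{4}{3}\right) + 92750 = - \frac{4}{21} + 92750 = \frac{1947746}{21}$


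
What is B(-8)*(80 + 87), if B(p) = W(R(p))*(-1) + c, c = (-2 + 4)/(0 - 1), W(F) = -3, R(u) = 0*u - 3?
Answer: 167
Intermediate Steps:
R(u) = -3 (R(u) = 0 - 3 = -3)
c = -2 (c = 2/(-1) = 2*(-1) = -2)
B(p) = 1 (B(p) = -3*(-1) - 2 = 3 - 2 = 1)
B(-8)*(80 + 87) = 1*(80 + 87) = 1*167 = 167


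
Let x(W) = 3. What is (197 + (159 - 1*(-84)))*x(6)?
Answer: 1320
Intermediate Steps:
(197 + (159 - 1*(-84)))*x(6) = (197 + (159 - 1*(-84)))*3 = (197 + (159 + 84))*3 = (197 + 243)*3 = 440*3 = 1320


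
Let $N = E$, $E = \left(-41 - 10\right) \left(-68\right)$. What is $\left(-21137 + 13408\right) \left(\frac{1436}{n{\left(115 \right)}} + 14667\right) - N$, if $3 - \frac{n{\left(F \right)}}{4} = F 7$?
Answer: $- \frac{90915723511}{802} \approx -1.1336 \cdot 10^{8}$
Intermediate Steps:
$n{\left(F \right)} = 12 - 28 F$ ($n{\left(F \right)} = 12 - 4 F 7 = 12 - 4 \cdot 7 F = 12 - 28 F$)
$E = 3468$ ($E = \left(-51\right) \left(-68\right) = 3468$)
$N = 3468$
$\left(-21137 + 13408\right) \left(\frac{1436}{n{\left(115 \right)}} + 14667\right) - N = \left(-21137 + 13408\right) \left(\frac{1436}{12 - 3220} + 14667\right) - 3468 = - 7729 \left(\frac{1436}{12 - 3220} + 14667\right) - 3468 = - 7729 \left(\frac{1436}{-3208} + 14667\right) - 3468 = - 7729 \left(1436 \left(- \frac{1}{3208}\right) + 14667\right) - 3468 = - 7729 \left(- \frac{359}{802} + 14667\right) - 3468 = \left(-7729\right) \frac{11762575}{802} - 3468 = - \frac{90912942175}{802} - 3468 = - \frac{90915723511}{802}$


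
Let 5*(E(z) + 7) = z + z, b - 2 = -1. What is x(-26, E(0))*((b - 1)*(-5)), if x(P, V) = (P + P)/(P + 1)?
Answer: 0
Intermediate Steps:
b = 1 (b = 2 - 1 = 1)
E(z) = -7 + 2*z/5 (E(z) = -7 + (z + z)/5 = -7 + (2*z)/5 = -7 + 2*z/5)
x(P, V) = 2*P/(1 + P) (x(P, V) = (2*P)/(1 + P) = 2*P/(1 + P))
x(-26, E(0))*((b - 1)*(-5)) = (2*(-26)/(1 - 26))*((1 - 1)*(-5)) = (2*(-26)/(-25))*(0*(-5)) = (2*(-26)*(-1/25))*0 = (52/25)*0 = 0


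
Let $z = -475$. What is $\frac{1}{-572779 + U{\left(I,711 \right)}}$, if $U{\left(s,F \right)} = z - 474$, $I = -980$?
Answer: $- \frac{1}{573728} \approx -1.743 \cdot 10^{-6}$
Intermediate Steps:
$U{\left(s,F \right)} = -949$ ($U{\left(s,F \right)} = -475 - 474 = -949$)
$\frac{1}{-572779 + U{\left(I,711 \right)}} = \frac{1}{-572779 - 949} = \frac{1}{-573728} = - \frac{1}{573728}$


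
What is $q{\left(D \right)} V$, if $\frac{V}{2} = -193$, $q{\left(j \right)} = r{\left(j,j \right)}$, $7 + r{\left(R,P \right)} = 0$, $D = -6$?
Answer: $2702$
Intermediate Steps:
$r{\left(R,P \right)} = -7$ ($r{\left(R,P \right)} = -7 + 0 = -7$)
$q{\left(j \right)} = -7$
$V = -386$ ($V = 2 \left(-193\right) = -386$)
$q{\left(D \right)} V = \left(-7\right) \left(-386\right) = 2702$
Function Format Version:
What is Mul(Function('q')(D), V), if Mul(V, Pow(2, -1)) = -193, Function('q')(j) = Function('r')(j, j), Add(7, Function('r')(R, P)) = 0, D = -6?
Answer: 2702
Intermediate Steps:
Function('r')(R, P) = -7 (Function('r')(R, P) = Add(-7, 0) = -7)
Function('q')(j) = -7
V = -386 (V = Mul(2, -193) = -386)
Mul(Function('q')(D), V) = Mul(-7, -386) = 2702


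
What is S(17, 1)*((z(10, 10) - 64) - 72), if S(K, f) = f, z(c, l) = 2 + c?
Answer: -124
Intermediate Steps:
S(17, 1)*((z(10, 10) - 64) - 72) = 1*(((2 + 10) - 64) - 72) = 1*((12 - 64) - 72) = 1*(-52 - 72) = 1*(-124) = -124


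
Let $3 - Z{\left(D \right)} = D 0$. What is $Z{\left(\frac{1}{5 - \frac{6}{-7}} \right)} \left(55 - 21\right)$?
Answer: $102$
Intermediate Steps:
$Z{\left(D \right)} = 3$ ($Z{\left(D \right)} = 3 - D 0 = 3 - 0 = 3 + 0 = 3$)
$Z{\left(\frac{1}{5 - \frac{6}{-7}} \right)} \left(55 - 21\right) = 3 \left(55 - 21\right) = 3 \cdot 34 = 102$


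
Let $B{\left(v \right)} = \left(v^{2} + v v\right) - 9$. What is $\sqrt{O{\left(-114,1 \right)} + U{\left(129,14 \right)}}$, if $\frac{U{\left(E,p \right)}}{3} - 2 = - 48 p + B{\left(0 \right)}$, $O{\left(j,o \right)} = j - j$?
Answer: $i \sqrt{2037} \approx 45.133 i$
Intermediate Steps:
$B{\left(v \right)} = -9 + 2 v^{2}$ ($B{\left(v \right)} = \left(v^{2} + v^{2}\right) - 9 = 2 v^{2} - 9 = -9 + 2 v^{2}$)
$O{\left(j,o \right)} = 0$
$U{\left(E,p \right)} = -21 - 144 p$ ($U{\left(E,p \right)} = 6 + 3 \left(- 48 p - \left(9 - 2 \cdot 0^{2}\right)\right) = 6 + 3 \left(- 48 p + \left(-9 + 2 \cdot 0\right)\right) = 6 + 3 \left(- 48 p + \left(-9 + 0\right)\right) = 6 + 3 \left(- 48 p - 9\right) = 6 + 3 \left(-9 - 48 p\right) = 6 - \left(27 + 144 p\right) = -21 - 144 p$)
$\sqrt{O{\left(-114,1 \right)} + U{\left(129,14 \right)}} = \sqrt{0 - 2037} = \sqrt{-2037} = i \sqrt{2037}$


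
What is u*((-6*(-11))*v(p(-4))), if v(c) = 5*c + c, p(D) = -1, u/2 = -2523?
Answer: 1998216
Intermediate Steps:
u = -5046 (u = 2*(-2523) = -5046)
v(c) = 6*c
u*((-6*(-11))*v(p(-4))) = -5046*(-6*(-11))*6*(-1) = -333036*(-6) = -5046*(-396) = 1998216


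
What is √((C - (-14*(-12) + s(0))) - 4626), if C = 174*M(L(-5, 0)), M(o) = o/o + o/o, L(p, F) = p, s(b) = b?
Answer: 3*I*√494 ≈ 66.678*I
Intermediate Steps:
M(o) = 2 (M(o) = 1 + 1 = 2)
C = 348 (C = 174*2 = 348)
√((C - (-14*(-12) + s(0))) - 4626) = √((348 - (-14*(-12) + 0)) - 4626) = √((348 - (168 + 0)) - 4626) = √((348 - 1*168) - 4626) = √((348 - 168) - 4626) = √(180 - 4626) = √(-4446) = 3*I*√494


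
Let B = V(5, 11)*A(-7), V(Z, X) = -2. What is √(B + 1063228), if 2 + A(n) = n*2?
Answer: 6*√29535 ≈ 1031.1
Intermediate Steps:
A(n) = -2 + 2*n (A(n) = -2 + n*2 = -2 + 2*n)
B = 32 (B = -2*(-2 + 2*(-7)) = -2*(-2 - 14) = -2*(-16) = 32)
√(B + 1063228) = √(32 + 1063228) = √1063260 = 6*√29535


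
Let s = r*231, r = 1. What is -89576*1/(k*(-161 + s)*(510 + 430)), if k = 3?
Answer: -11197/24675 ≈ -0.45378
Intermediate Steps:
s = 231 (s = 1*231 = 231)
-89576*1/(k*(-161 + s)*(510 + 430)) = -89576*1/(3*(-161 + 231)*(510 + 430)) = -89576/((940*70)*3) = -89576/(65800*3) = -89576/197400 = -89576*1/197400 = -11197/24675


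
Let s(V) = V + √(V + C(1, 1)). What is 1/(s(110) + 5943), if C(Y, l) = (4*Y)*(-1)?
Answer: 6053/36638703 - √106/36638703 ≈ 0.00016493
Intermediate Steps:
C(Y, l) = -4*Y
s(V) = V + √(-4 + V) (s(V) = V + √(V - 4*1) = V + √(V - 4) = V + √(-4 + V))
1/(s(110) + 5943) = 1/((110 + √(-4 + 110)) + 5943) = 1/((110 + √106) + 5943) = 1/(6053 + √106)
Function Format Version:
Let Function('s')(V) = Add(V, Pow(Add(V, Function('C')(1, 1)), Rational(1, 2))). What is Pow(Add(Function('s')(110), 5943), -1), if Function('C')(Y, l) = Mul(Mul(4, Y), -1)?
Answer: Add(Rational(6053, 36638703), Mul(Rational(-1, 36638703), Pow(106, Rational(1, 2)))) ≈ 0.00016493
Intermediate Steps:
Function('C')(Y, l) = Mul(-4, Y)
Function('s')(V) = Add(V, Pow(Add(-4, V), Rational(1, 2))) (Function('s')(V) = Add(V, Pow(Add(V, Mul(-4, 1)), Rational(1, 2))) = Add(V, Pow(Add(V, -4), Rational(1, 2))) = Add(V, Pow(Add(-4, V), Rational(1, 2))))
Pow(Add(Function('s')(110), 5943), -1) = Pow(Add(Add(110, Pow(Add(-4, 110), Rational(1, 2))), 5943), -1) = Pow(Add(Add(110, Pow(106, Rational(1, 2))), 5943), -1) = Pow(Add(6053, Pow(106, Rational(1, 2))), -1)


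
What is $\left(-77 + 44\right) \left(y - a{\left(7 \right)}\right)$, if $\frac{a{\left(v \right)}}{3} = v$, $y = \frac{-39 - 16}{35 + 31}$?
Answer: $\frac{1441}{2} \approx 720.5$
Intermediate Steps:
$y = - \frac{5}{6}$ ($y = - \frac{55}{66} = \left(-55\right) \frac{1}{66} = - \frac{5}{6} \approx -0.83333$)
$a{\left(v \right)} = 3 v$
$\left(-77 + 44\right) \left(y - a{\left(7 \right)}\right) = \left(-77 + 44\right) \left(- \frac{5}{6} - 3 \cdot 7\right) = - 33 \left(- \frac{5}{6} - 21\right) = \left(-33\right) \left(- \frac{131}{6}\right) = \frac{1441}{2}$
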